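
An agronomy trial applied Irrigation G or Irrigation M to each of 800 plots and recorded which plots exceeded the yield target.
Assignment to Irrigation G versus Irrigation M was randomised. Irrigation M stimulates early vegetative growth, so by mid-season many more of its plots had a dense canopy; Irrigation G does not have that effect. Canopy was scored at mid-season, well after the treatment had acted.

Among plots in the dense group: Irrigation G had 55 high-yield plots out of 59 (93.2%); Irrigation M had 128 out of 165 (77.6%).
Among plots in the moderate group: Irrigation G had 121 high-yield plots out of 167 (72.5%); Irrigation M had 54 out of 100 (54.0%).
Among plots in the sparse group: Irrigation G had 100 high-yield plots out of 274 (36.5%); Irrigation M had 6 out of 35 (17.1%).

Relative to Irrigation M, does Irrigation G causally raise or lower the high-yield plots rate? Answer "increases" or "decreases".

decreases

Stratifying would compare irrigations among plots the irrigations themselves sorted into mid-season canopy groups — a form of selection on an intermediate. The unconditioned pooled rates give the total causal effect.
Pooled: Irrigation G 55.2% vs Irrigation M 62.7%; Irrigation M is higher overall.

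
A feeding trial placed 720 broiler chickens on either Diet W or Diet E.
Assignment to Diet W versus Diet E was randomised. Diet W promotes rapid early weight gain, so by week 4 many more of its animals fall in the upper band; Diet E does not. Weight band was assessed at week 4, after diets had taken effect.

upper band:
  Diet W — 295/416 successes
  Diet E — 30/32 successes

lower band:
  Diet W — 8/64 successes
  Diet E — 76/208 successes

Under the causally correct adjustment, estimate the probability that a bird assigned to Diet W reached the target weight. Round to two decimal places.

0.63

The week-4 weight band-specific comparison favours Diet E throughout, but the pooled figures favour Diet W. The question is whether to condition on week-4 weight band.
Week-4 weight band lies on the pathway diet → week-4 weight band → outcome, so adjusting for it blocks the indirect effect. For the total causal effect of diet, use the unadjusted pooled rates.
So P(outcome | do(Diet W)) is just the pooled rate for Diet W: 303/480 = 0.631.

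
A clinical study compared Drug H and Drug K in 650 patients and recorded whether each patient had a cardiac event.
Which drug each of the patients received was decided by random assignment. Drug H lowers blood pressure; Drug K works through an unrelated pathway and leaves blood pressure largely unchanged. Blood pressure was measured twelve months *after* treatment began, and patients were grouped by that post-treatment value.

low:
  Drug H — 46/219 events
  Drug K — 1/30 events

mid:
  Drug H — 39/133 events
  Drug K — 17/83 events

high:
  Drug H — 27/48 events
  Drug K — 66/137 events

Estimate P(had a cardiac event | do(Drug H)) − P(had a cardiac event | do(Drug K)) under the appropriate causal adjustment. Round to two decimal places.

-0.06

Blood pressure lies on the pathway drug → blood pressure → outcome, so adjusting for it blocks the indirect effect. For the total causal effect of drug, use the unadjusted pooled rates.
The causal difference is the pooled difference: 0.280 − 0.336 = -0.056.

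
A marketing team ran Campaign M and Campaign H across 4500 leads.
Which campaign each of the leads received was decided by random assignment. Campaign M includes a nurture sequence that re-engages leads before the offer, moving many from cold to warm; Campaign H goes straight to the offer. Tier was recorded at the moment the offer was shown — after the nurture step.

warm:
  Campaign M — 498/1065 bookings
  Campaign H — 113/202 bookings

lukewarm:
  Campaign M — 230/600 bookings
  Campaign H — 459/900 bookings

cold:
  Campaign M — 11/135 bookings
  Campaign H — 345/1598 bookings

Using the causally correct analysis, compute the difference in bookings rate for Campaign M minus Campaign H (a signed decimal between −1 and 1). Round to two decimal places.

Within every engagement tier level Campaign H has the higher rate, yet pooled Campaign M does — Simpson's reversal.
Stratifying would compare campaigns among leads the campaigns themselves sorted into engagement tier groups — a form of selection on an intermediate. The unconditioned pooled rates give the total causal effect.
The causal difference is the pooled difference: 0.411 − 0.340 = +0.071.

+0.07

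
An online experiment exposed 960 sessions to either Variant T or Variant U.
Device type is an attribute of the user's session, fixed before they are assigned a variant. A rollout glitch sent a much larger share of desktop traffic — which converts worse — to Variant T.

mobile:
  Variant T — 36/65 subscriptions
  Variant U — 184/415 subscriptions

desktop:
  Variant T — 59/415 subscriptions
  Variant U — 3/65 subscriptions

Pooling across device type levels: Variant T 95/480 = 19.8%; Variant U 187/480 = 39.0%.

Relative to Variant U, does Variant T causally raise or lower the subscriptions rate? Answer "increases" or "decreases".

increases

Since device type is a pre-existing factor (not a product of the variant) and it affects the outcome on its own, it is a confounder. The stratified rates, not the pooled rate, identify the causal effect.
Within each level — mobile: 55.4% vs 44.3%; desktop: 14.2% vs 4.6% — Variant T is higher every time.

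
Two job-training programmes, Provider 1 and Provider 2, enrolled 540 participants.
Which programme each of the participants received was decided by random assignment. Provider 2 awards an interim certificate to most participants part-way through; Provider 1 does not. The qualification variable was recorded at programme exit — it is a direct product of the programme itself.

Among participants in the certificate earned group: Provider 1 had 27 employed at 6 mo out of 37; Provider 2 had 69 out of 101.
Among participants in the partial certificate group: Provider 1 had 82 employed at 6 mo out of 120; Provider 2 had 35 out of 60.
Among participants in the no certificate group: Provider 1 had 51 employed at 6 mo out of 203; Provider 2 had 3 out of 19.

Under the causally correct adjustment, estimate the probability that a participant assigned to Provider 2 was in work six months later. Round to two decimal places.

Qualification attained during the programme lies on the pathway programme → qualification attained during the programme → outcome, so adjusting for it blocks the indirect effect. For the total causal effect of programme, use the unadjusted pooled rates.
So P(outcome | do(Provider 2)) is just the pooled rate for Provider 2: 107/180 = 0.594.

0.59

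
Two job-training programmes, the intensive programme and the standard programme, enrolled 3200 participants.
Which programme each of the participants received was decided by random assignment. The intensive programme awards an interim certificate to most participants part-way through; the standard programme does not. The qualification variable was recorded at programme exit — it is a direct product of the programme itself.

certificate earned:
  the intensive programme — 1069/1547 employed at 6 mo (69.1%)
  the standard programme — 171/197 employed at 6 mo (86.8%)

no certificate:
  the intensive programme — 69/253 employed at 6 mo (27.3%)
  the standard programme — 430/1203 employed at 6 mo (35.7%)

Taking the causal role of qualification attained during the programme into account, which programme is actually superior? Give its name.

the intensive programme

The qualification attained during the programme-specific comparison favours the standard programme throughout, but the pooled figures favour the intensive programme. The question is whether to condition on qualification attained during the programme.
Qualification attained during the programme is downstream of the programme. One should not condition on a consequence of treatment, so the overall rates are the right comparison.
Pooled: the intensive programme 63.2% vs the standard programme 42.9%; the intensive programme is higher overall.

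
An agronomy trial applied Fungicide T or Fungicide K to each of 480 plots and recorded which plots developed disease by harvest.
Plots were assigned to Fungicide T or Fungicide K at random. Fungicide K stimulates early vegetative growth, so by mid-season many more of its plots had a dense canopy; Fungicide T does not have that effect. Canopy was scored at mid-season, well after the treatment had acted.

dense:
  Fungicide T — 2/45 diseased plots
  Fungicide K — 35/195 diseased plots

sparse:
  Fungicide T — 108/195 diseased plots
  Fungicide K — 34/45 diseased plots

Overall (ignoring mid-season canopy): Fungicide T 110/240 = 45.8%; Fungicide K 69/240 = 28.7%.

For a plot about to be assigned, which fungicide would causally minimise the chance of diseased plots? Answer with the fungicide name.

Fungicide K

Within every mid-season canopy level Fungicide T has the lower rate, yet pooled Fungicide K does — Simpson's reversal.
Mid-season canopy is recorded after the fungicide and is itself shifted by it — it sits on the causal path from fungicide to outcome. Conditioning on a mediator would strip out part of the effect we want; the pooled comparison gives the total causal effect.
Pooled: Fungicide T 45.8% vs Fungicide K 28.7%; Fungicide K is lower overall.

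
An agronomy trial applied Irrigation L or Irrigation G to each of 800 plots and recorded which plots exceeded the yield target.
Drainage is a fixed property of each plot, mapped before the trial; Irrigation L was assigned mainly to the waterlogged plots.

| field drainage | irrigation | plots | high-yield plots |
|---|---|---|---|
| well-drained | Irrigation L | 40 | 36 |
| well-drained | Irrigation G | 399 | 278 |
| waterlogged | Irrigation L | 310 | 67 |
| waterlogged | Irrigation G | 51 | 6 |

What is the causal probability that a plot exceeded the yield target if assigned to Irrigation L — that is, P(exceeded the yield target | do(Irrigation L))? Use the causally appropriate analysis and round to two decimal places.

0.59

Within every field drainage level Irrigation L has the higher rate, yet pooled Irrigation G does — Simpson's reversal.
Since field drainage is a pre-existing factor (not a product of the irrigation) and it affects the outcome on its own, it is a confounder. The stratified rates, not the pooled rate, identify the causal effect.
Standardising Irrigation L to the population field drainage mix: 0.549·36/40 + 0.451·67/310 = 0.591.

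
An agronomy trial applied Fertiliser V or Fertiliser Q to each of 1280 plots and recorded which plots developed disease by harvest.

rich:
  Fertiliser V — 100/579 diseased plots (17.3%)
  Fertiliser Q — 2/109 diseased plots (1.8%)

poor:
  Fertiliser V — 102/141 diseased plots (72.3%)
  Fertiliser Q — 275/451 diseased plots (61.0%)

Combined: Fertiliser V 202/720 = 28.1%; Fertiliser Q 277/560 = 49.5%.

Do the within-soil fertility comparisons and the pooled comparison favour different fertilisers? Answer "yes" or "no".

Within each soil fertility level (rich 17.3% vs 1.8%; poor 72.3% vs 61.0%), Fertiliser Q has the lower rate every time. Pooled: 28.1% vs 49.5% — Fertiliser V has the lower rate overall. The two comparisons disagree.

yes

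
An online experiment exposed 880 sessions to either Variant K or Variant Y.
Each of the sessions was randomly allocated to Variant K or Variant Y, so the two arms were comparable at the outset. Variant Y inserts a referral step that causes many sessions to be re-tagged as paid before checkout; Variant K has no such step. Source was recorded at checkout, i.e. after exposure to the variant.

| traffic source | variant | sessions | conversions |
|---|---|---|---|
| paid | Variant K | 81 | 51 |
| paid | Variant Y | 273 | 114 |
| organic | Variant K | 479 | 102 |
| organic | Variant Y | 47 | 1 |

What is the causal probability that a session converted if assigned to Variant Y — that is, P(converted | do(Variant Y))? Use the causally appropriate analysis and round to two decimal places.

The traffic source-specific comparison favours Variant K throughout, but the pooled figures favour Variant Y. The question is whether to condition on traffic source.
Stratifying would compare variants among sessions the variants themselves sorted into traffic source groups — a form of selection on an intermediate. The unconditioned pooled rates give the total causal effect.
So P(outcome | do(Variant Y)) is just the pooled rate for Variant Y: 115/320 = 0.359.

0.36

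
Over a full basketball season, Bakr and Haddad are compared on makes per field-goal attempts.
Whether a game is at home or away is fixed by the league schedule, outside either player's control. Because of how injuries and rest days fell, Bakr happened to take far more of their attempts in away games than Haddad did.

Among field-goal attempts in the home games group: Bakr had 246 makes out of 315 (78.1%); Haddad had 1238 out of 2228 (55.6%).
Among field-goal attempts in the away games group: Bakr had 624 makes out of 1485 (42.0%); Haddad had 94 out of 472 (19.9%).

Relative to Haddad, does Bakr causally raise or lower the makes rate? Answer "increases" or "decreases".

increases

The stratified and pooled comparisons disagree (Bakr wins within each game venue; Haddad wins overall), so the answer turns on the causal role of game venue.
The imbalance in game venue arose from how field-goal attempts were allocated, not from anything the player did; and game venue independently affects the outcome. The pooled gap is confounded — condition on game venue.
Within each level — home games: 78.1% vs 55.6%; away games: 42.0% vs 19.9% — Bakr is higher every time.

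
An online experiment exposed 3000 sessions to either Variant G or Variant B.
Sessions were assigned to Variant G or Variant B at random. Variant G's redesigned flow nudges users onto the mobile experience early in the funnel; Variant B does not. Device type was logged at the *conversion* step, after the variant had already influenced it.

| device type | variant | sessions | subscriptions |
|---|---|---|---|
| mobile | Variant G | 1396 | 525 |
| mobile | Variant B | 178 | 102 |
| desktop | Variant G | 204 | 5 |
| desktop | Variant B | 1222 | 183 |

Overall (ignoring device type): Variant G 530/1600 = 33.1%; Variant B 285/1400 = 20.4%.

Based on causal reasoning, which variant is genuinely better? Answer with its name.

The stratified and pooled comparisons disagree (Variant B wins within each device type; Variant G wins overall), so the answer turns on the causal role of device type.
Stratifying would compare variants among sessions the variants themselves sorted into device type groups — a form of selection on an intermediate. The unconditioned pooled rates give the total causal effect.
Pooled: Variant G 33.1% vs Variant B 20.4%; Variant G is higher overall.

Variant G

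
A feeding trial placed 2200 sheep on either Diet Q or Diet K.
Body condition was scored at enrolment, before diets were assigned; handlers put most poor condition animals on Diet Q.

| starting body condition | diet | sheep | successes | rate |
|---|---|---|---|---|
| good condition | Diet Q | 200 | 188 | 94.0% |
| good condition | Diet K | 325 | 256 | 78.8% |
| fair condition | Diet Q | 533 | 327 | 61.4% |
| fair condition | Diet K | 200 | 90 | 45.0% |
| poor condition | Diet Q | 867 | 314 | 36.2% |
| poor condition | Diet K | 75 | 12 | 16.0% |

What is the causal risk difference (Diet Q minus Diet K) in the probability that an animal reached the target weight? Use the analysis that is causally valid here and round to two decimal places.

The stratified and pooled comparisons disagree (Diet Q wins within each starting body condition; Diet K wins overall), so the answer turns on the causal role of starting body condition.
Starting body condition is set before the diet has any effect — it is not caused by the diet — and it independently drives the outcome. That makes it a confounder, so the causal comparison is within starting body condition levels.
Adjusting over the population distribution of starting body condition: 0.239·(0.940−0.788) + 0.333·(0.614−0.450) + 0.428·(0.362−0.160) = +0.177.

+0.18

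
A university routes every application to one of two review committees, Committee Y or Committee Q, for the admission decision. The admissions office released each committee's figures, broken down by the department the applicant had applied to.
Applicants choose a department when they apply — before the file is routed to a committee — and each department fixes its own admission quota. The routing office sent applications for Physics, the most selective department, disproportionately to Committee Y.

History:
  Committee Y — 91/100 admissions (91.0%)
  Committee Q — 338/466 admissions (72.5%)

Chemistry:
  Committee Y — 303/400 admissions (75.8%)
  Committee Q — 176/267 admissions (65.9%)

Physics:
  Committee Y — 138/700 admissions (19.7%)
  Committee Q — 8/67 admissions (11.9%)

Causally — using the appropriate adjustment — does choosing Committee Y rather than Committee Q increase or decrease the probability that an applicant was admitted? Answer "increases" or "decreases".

The stratified and pooled comparisons disagree (Committee Y wins within each department; Committee Q wins overall), so the answer turns on the causal role of department.
Since department is a pre-existing factor (not a product of the review committee) and it affects the outcome on its own, it is a confounder. The stratified rates, not the pooled rate, identify the causal effect.
Within each level — History: 91.0% vs 72.5%; Chemistry: 75.8% vs 65.9%; Physics: 19.7% vs 11.9% — Committee Y is higher every time.

increases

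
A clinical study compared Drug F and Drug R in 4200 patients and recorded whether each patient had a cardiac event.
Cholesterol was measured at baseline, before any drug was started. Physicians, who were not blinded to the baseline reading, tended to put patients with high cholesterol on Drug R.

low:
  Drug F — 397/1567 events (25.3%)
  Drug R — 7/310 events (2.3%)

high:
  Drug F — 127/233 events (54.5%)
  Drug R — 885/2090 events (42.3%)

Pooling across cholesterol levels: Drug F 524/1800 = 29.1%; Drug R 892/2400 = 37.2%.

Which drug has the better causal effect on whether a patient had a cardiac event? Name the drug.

Nothing the drug does changes cholesterol; the imbalance is an allocation artefact. With cholesterol also predicting the outcome, the pooled figure is confounded, and the within-stratum comparison is the causal one.
Within each level — low: 25.3% vs 2.3%; high: 54.5% vs 42.3% — Drug R is lower every time.

Drug R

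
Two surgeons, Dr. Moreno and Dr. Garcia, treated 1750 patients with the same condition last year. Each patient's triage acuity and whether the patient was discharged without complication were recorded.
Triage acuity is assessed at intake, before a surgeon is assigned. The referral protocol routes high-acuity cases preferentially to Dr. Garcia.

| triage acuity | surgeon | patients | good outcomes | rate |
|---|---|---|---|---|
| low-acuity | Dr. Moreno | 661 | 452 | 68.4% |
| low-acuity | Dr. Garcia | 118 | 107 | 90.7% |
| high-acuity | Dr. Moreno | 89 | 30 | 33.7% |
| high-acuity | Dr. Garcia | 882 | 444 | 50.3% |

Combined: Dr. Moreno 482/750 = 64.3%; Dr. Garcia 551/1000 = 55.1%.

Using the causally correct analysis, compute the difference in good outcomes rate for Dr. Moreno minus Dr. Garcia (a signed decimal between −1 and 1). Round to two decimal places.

Here triage acuity is a common cause — it drives both which surgeon a case falls under and the outcome. The crude comparison mixes populations; the stratum-specific rates are the causally relevant ones.
Adjusting over the population distribution of triage acuity: 0.445·(0.684−0.907) + 0.555·(0.337−0.503) = -0.192.

-0.19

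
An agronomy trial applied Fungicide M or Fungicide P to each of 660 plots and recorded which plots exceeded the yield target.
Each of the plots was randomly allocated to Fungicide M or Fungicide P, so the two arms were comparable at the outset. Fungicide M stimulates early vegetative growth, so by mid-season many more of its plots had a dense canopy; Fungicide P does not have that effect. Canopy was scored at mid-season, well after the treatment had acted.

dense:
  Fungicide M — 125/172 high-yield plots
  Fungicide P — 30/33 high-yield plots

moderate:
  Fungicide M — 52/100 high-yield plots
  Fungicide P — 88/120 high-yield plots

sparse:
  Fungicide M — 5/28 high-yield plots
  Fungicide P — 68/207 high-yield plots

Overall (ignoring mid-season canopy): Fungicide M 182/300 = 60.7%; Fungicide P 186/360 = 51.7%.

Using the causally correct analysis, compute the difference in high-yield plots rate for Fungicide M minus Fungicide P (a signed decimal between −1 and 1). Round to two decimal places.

Within every mid-season canopy level Fungicide P has the higher rate, yet pooled Fungicide M does — Simpson's reversal.
The distribution of mid-season canopy is itself part of what the fungicide does — it is an intermediate outcome. Holding it fixed would remove that part of the effect; the total effect is the pooled difference.
The causal difference is the pooled difference: 0.607 − 0.517 = +0.090.

+0.09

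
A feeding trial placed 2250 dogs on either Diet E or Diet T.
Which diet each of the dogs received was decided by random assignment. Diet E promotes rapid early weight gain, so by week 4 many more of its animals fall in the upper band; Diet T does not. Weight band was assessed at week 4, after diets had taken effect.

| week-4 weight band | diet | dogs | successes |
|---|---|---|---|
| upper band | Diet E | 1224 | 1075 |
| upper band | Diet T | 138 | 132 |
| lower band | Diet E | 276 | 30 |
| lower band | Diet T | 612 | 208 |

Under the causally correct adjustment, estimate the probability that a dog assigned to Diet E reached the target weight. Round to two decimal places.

Week-4 weight band lies on the pathway diet → week-4 weight band → outcome, so adjusting for it blocks the indirect effect. For the total causal effect of diet, use the unadjusted pooled rates.
So P(outcome | do(Diet E)) is just the pooled rate for Diet E: 1105/1500 = 0.737.

0.74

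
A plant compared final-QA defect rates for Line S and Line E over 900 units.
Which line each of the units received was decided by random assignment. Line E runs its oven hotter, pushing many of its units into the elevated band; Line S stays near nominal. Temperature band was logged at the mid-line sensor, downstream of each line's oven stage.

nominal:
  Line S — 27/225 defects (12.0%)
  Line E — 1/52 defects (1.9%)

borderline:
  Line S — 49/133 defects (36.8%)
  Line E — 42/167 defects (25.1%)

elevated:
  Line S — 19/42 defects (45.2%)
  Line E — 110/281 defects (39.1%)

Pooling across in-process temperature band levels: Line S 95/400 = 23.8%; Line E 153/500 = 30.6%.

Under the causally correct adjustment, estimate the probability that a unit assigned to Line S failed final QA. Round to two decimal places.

0.24

In-process temperature band here is a post-treatment variable shaped by the line; conditioning on it would introduce bias rather than remove it. The overall comparison is the causal one.
So P(outcome | do(Line S)) is just the pooled rate for Line S: 95/400 = 0.237.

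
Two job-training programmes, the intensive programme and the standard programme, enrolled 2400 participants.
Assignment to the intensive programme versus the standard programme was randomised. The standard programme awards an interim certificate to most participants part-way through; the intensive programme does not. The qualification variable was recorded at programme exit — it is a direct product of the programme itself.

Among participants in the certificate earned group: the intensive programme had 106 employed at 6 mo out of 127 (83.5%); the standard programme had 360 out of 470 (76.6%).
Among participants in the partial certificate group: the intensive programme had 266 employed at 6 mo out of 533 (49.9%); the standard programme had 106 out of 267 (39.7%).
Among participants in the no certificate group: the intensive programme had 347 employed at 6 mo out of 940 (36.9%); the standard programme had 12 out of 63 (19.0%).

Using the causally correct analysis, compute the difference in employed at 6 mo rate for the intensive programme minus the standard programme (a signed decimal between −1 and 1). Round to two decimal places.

The qualification attained during the programme-specific comparison favours the intensive programme throughout, but the pooled figures favour the standard programme. The question is whether to condition on qualification attained during the programme.
Qualification attained during the programme here is a post-treatment variable shaped by the programme; conditioning on it would introduce bias rather than remove it. The overall comparison is the causal one.
The causal difference is the pooled difference: 0.449 − 0.598 = -0.148.

-0.15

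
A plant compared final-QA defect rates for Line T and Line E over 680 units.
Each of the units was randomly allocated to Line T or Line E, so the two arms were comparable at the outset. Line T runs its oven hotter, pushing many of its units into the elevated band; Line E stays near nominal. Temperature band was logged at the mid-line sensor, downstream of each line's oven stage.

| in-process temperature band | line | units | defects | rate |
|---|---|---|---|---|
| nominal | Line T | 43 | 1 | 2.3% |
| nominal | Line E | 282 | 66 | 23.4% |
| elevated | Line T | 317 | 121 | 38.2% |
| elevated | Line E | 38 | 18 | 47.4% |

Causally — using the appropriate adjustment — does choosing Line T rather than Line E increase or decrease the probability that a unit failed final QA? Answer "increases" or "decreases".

increases

The in-process temperature band-specific comparison favours Line T throughout, but the pooled figures favour Line E. The question is whether to condition on in-process temperature band.
Because the line influences in-process temperature band, in-process temperature band is a post-treatment mediator, not a confounder. Stratifying on it would bias the estimate; the causal effect is the crude pooled difference.
Pooled: Line T 33.9% vs Line E 26.2%; Line E is lower overall.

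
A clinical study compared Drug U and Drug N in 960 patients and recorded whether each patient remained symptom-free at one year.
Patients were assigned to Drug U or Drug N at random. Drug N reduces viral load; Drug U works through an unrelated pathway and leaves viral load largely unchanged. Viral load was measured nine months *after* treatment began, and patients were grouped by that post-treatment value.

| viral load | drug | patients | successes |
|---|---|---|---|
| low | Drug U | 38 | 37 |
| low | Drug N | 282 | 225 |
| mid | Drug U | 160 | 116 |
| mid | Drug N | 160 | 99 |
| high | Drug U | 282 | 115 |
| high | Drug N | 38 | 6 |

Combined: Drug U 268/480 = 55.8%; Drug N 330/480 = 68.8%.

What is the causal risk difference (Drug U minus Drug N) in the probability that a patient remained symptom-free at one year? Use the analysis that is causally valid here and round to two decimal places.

The stratified and pooled comparisons disagree (Drug U wins within each viral load; Drug N wins overall), so the answer turns on the causal role of viral load.
Stratifying would compare drugs among patients the drugs themselves sorted into viral load groups — a form of selection on an intermediate. The unconditioned pooled rates give the total causal effect.
The causal difference is the pooled difference: 0.558 − 0.688 = -0.129.

-0.13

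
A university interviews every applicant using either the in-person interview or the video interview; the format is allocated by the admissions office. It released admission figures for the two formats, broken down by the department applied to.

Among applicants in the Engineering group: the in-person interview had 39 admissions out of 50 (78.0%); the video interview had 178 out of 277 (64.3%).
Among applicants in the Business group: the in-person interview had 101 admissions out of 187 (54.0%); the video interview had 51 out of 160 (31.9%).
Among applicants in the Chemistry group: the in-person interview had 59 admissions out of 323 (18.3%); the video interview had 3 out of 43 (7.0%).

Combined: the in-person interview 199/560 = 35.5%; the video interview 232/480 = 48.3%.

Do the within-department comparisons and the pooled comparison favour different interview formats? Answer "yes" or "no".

Within each department level (Engineering 78.0% vs 64.3%; Business 54.0% vs 31.9%; Chemistry 18.3% vs 7.0%), the in-person interview has the higher rate every time. Pooled: 35.5% vs 48.3% — the video interview has the higher rate overall. The two comparisons disagree.

yes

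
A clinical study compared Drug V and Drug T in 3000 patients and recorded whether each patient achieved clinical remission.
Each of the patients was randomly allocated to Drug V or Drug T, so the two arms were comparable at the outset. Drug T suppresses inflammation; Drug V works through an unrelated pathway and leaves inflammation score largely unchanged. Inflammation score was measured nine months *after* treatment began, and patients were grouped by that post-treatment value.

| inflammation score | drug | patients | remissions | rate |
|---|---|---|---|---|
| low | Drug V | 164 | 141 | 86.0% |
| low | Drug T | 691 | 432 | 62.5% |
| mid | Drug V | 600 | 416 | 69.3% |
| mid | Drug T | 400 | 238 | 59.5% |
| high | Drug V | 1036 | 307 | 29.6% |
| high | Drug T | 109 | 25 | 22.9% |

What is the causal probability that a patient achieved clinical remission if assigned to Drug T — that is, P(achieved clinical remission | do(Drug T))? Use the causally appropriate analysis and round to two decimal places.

0.58

Within every inflammation score level Drug V has the higher rate, yet pooled Drug T does — Simpson's reversal.
Inflammation score here is a post-treatment variable shaped by the drug; conditioning on it would introduce bias rather than remove it. The overall comparison is the causal one.
So P(outcome | do(Drug T)) is just the pooled rate for Drug T: 695/1200 = 0.579.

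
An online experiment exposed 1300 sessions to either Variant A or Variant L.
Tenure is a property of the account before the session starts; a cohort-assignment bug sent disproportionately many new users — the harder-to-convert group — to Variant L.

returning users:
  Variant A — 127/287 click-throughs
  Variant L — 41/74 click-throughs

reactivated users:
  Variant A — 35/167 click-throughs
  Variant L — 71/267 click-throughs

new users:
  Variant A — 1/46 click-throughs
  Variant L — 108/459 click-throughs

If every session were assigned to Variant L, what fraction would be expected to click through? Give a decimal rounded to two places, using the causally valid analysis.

The user tenure-specific comparison favours Variant L throughout, but the pooled figures favour Variant A. The question is whether to condition on user tenure.
User tenure differs across variants for reasons unrelated to any effect of the variant itself, and it separately predicts the outcome — a classic confounder. We must compare within user tenure levels.
Standardising Variant L to the population user tenure mix: 0.278·41/74 + 0.334·71/267 + 0.388·108/459 = 0.334.

0.33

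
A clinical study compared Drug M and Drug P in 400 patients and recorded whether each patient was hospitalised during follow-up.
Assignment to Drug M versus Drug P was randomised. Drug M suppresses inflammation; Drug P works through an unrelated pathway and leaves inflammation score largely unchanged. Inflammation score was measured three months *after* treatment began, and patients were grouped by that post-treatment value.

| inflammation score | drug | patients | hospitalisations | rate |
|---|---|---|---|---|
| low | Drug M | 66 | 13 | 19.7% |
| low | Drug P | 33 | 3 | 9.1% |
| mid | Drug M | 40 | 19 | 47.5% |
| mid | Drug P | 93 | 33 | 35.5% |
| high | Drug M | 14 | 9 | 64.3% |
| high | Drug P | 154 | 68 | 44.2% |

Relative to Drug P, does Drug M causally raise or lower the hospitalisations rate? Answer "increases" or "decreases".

decreases

Inflammation score lies on the pathway drug → inflammation score → outcome, so adjusting for it blocks the indirect effect. For the total causal effect of drug, use the unadjusted pooled rates.
Pooled: Drug M 34.2% vs Drug P 37.1%; Drug M is lower overall.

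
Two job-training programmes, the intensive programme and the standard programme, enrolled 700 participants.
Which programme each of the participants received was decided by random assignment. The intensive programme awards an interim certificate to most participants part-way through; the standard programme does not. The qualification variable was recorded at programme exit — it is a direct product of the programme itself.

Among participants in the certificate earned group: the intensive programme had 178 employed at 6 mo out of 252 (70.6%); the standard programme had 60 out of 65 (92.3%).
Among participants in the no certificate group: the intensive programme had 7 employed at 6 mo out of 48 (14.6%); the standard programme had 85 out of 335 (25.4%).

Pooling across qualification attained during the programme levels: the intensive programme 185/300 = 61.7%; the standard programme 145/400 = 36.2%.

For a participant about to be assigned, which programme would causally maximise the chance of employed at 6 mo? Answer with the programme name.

Within every qualification attained during the programme level the standard programme has the higher rate, yet pooled the intensive programme does — Simpson's reversal.
Stratifying would compare programmes among participants the programmes themselves sorted into qualification attained during the programme groups — a form of selection on an intermediate. The unconditioned pooled rates give the total causal effect.
Pooled: the intensive programme 61.7% vs the standard programme 36.2%; the intensive programme is higher overall.

the intensive programme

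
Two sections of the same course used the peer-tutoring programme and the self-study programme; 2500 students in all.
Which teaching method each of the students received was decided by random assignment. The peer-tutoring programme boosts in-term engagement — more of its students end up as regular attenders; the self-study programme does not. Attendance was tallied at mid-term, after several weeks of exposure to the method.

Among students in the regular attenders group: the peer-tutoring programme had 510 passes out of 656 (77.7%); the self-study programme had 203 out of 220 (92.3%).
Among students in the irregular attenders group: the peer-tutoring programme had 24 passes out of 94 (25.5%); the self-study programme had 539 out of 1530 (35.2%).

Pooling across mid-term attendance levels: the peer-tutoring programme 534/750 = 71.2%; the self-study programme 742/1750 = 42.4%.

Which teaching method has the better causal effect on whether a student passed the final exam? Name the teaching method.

the peer-tutoring programme

the self-study programme is higher inside every mid-term attendance stratum but the peer-tutoring programme is higher in aggregate. Whether to stratify depends on how mid-term attendance relates to the teaching method.
Stratifying would compare teaching methods among students the teaching methods themselves sorted into mid-term attendance groups — a form of selection on an intermediate. The unconditioned pooled rates give the total causal effect.
Pooled: the peer-tutoring programme 71.2% vs the self-study programme 42.4%; the peer-tutoring programme is higher overall.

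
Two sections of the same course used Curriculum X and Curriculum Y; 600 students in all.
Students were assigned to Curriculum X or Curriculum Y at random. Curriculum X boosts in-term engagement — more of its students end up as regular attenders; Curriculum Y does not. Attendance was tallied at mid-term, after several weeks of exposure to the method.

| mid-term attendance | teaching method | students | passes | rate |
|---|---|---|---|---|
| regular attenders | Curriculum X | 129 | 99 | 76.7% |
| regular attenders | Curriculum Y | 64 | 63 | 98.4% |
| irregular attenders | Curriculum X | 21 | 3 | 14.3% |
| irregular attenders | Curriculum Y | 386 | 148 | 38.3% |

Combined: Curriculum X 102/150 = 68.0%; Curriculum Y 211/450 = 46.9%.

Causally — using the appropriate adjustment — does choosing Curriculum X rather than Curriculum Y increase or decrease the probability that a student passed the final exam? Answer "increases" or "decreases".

The distribution of mid-term attendance is itself part of what the teaching method does — it is an intermediate outcome. Holding it fixed would remove that part of the effect; the total effect is the pooled difference.
Pooled: Curriculum X 68.0% vs Curriculum Y 46.9%; Curriculum X is higher overall.

increases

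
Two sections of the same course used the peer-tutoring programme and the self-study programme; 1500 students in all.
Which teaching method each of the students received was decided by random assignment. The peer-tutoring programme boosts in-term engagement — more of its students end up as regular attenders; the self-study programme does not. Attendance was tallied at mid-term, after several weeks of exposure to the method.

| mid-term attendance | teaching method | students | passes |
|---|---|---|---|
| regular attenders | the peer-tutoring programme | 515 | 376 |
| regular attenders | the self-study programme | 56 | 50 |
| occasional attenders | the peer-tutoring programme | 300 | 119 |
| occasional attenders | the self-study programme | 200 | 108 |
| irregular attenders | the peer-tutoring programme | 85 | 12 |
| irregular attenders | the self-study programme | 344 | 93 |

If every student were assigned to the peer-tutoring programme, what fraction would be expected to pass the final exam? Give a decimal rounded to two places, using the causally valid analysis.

The distribution of mid-term attendance is itself part of what the teaching method does — it is an intermediate outcome. Holding it fixed would remove that part of the effect; the total effect is the pooled difference.
So P(outcome | do(the peer-tutoring programme)) is just the pooled rate for the peer-tutoring programme: 507/900 = 0.563.

0.56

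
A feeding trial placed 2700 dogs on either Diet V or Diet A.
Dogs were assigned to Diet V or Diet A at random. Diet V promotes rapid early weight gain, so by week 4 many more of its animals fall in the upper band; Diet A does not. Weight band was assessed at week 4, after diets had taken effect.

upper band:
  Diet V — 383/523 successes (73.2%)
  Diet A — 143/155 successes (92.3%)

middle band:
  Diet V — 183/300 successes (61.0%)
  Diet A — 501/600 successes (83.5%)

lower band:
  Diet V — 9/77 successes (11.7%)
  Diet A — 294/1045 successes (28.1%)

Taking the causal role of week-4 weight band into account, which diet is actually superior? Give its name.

Because the diet influences week-4 weight band, week-4 weight band is a post-treatment mediator, not a confounder. Stratifying on it would bias the estimate; the causal effect is the crude pooled difference.
Pooled: Diet V 63.9% vs Diet A 52.1%; Diet V is higher overall.

Diet V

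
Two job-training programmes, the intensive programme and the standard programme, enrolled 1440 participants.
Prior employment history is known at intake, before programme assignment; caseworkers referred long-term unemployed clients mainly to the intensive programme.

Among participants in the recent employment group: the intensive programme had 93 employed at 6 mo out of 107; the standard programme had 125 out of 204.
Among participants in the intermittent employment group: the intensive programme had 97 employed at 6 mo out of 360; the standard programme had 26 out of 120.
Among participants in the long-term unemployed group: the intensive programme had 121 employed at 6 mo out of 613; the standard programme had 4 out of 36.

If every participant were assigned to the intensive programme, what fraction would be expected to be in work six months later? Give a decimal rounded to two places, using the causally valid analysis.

0.37

The prior employment history-specific comparison favours the intensive programme throughout, but the pooled figures favour the standard programme. The question is whether to condition on prior employment history.
Prior employment history differs across programmes for reasons unrelated to any effect of the programme itself, and it separately predicts the outcome — a classic confounder. We must compare within prior employment history levels.
Standardising the intensive programme to the population prior employment history mix: 0.216·93/107 + 0.333·97/360 + 0.451·121/613 = 0.366.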